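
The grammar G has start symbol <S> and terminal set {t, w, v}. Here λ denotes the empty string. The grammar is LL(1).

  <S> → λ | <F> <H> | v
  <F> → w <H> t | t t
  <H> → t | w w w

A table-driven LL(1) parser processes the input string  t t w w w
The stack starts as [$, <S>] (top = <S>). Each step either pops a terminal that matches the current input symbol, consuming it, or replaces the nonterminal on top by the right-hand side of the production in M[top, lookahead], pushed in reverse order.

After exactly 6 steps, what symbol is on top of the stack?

w

step 1: stack=$ <S>  input=t t w w w $  — expand <S> → <F> <H>
step 2: stack=$ <H> <F>  input=t t w w w $  — expand <F> → t t
step 3: stack=$ <H> t t  input=t t w w w $  — match t
step 4: stack=$ <H> t  input=t w w w $  — match t
step 5: stack=$ <H>  input=w w w $  — expand <H> → w w w
step 6: stack=$ w w w  input=w w w $  — match w
Stack after step 6: $ w w (top = w).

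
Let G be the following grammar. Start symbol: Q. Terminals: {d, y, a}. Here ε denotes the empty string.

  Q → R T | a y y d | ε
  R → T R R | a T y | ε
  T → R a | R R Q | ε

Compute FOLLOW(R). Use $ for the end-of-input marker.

{$, a, y}

FIRST(Q): from Q→R T we get {ε, a}; from Q→a y y d we get {a}; from Q→ε we get {ε}. So FIRST(Q) = {ε, a}.
FIRST(R): from R→T R R we get {ε, a}; from R→a T y we get {a}; from R→ε we get {ε}. So FIRST(R) = {ε, a}.
FIRST(T): from T→R a we get {a}; from T→R R Q we get {ε, a}; from T→ε we get {ε}. So FIRST(T) = {ε, a}.
FOLLOW(Q) includes $ since Q is the start symbol.
FOLLOW(Q): in T→R R Q, the suffix after Q is empty, so FOLLOW(Q) ⊇ FOLLOW(T) = {$, a, y}. Thus FOLLOW(Q) = {$, a, y}.
FOLLOW(R): in Q→R T, R is followed by T with FIRST {ε, a}; in Q→R T, the suffix after R is nullable, so FOLLOW(R) ⊇ FOLLOW(Q) = {$, a, y}; in R→T R R (occurrence 1), R is followed by R with FIRST {ε, a}; in R→T R R (occurrence 1), the suffix after R is nullable (adds nothing new); in R→T R R (occurrence 2), the suffix after R is empty (adds nothing new); in T→R a, R is followed by a with FIRST {a}; in T→R R Q (occurrence 1), R is followed by R Q with FIRST {ε, a}; in T→R R Q (occurrence 1), the suffix after R is nullable, so FOLLOW(R) ⊇ FOLLOW(T) = {$, a, y}; in T→R R Q (occurrence 2), R is followed by Q with FIRST {ε, a}; in T→R R Q (occurrence 2), the suffix after R is nullable, so FOLLOW(R) ⊇ FOLLOW(T) = {$, a, y}. Thus FOLLOW(R) = {$, a, y}.
FOLLOW(T): in Q→R T, the suffix after T is empty, so FOLLOW(T) ⊇ FOLLOW(Q) = {$, a, y}; in R→T R R, T is followed by R R with FIRST {ε, a}; in R→T R R, the suffix after T is nullable, so FOLLOW(T) ⊇ FOLLOW(R) = {$, a, y}; in R→a T y, T is followed by y with FIRST {y}. Thus FOLLOW(T) = {$, a, y}.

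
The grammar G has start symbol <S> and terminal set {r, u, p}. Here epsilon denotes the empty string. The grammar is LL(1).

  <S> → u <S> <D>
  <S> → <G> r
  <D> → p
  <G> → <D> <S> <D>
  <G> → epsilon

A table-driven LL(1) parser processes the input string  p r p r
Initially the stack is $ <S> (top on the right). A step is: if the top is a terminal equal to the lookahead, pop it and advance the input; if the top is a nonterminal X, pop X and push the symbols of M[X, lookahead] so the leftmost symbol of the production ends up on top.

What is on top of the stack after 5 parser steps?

<G>

step 1: stack=$ <S>  input=p r p r $  — expand <S> → <G> r
step 2: stack=$ r <G>  input=p r p r $  — expand <G> → <D> <S> <D>
step 3: stack=$ r <D> <S> <D>  input=p r p r $  — expand <D> → p
step 4: stack=$ r <D> <S> p  input=p r p r $  — match p
step 5: stack=$ r <D> <S>  input=r p r $  — expand <S> → <G> r
Stack after step 5: $ r <D> r <G> (top = <G>).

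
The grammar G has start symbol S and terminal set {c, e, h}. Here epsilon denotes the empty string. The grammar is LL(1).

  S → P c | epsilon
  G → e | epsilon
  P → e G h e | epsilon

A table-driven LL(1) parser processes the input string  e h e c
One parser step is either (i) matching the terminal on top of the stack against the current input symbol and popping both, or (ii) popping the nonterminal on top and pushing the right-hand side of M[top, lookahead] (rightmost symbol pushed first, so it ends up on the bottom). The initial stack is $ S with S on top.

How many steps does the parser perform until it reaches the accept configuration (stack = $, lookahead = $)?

     Stack        Input      Action
  1  $ S          e h e c $  expand S → P c
  2  $ c P        e h e c $  expand P → e G h e
  3  $ c e h G e  e h e c $  match e
  4  $ c e h G    h e c $    expand G → epsilon
  5  $ c e h      h e c $    match h
  6  $ c e        e c $      match e
  7  $ c          c $        match c
Accept reached after 7 steps.

7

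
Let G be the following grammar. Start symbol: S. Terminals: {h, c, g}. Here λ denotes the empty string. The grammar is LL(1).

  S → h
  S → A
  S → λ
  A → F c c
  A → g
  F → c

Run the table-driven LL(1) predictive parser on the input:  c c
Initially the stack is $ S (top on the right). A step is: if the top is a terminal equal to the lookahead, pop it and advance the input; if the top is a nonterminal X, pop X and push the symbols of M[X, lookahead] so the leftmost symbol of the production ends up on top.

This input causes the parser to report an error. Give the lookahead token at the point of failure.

     Stack    Input  Action
  1  $ S      c c $  expand S → A
  2  $ A      c c $  expand A → F c c
  3  $ c c F  c c $  expand F → c
  4  $ c c c  c c $  match c
  5  $ c c    c $    match c
  6  $ c      $      error: top is terminal c but lookahead is $

$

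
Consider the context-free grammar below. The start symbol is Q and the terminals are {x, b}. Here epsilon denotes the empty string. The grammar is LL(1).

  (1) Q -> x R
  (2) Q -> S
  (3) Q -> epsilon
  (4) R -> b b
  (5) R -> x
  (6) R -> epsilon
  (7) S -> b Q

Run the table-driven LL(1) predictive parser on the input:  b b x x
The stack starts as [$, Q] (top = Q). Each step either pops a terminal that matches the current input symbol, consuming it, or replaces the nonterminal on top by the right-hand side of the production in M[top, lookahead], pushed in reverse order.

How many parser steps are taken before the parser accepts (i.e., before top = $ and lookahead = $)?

step 1: stack=$ Q  input=b b x x $  — expand Q -> S
step 2: stack=$ S  input=b b x x $  — expand S -> b Q
step 3: stack=$ Q b  input=b b x x $  — match b
step 4: stack=$ Q  input=b x x $  — expand Q -> S
step 5: stack=$ S  input=b x x $  — expand S -> b Q
step 6: stack=$ Q b  input=b x x $  — match b
step 7: stack=$ Q  input=x x $  — expand Q -> x R
step 8: stack=$ R x  input=x x $  — match x
step 9: stack=$ R  input=x $  — expand R -> x
step 10: stack=$ x  input=x $  — match x
Accept reached after 10 steps.

10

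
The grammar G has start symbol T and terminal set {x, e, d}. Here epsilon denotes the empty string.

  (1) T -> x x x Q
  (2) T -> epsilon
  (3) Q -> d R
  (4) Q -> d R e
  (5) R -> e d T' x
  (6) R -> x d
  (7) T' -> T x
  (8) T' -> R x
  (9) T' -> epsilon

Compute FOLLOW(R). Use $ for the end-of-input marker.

{$, e, x}

FIRST(T): from T->x x x Q we get {x}; from T->epsilon we get {epsilon}. So FIRST(T) = {epsilon, x}.
FIRST(Q): from Q->d R we get {d}; from Q->d R e we get {d}. So FIRST(Q) = {d}.
FIRST(R): from R->e d T' x we get {e}; from R->x d we get {x}. So FIRST(R) = {e, x}.
FIRST(T'): from T'->T x we get {x}; from T'->R x we get {e, x}; from T'->epsilon we get {epsilon}. So FIRST(T') = {epsilon, e, x}.
FOLLOW(T) includes $ since T is the start symbol.
FOLLOW(T): in T'->T x, T is followed by x with FIRST {x}. Thus FOLLOW(T) = {$, x}.
FOLLOW(Q): in T->x x x Q, the suffix after Q is empty, so FOLLOW(Q) ⊇ FOLLOW(T) = {$, x}. Thus FOLLOW(Q) = {$, x}.
FOLLOW(R): in Q->d R, the suffix after R is empty, so FOLLOW(R) ⊇ FOLLOW(Q) = {$, x}; in Q->d R e, R is followed by e with FIRST {e}; in T'->R x, R is followed by x with FIRST {x}. Thus FOLLOW(R) = {$, e, x}.
FOLLOW(T'): in R->e d T' x, T' is followed by x with FIRST {x}. Thus FOLLOW(T') = {x}.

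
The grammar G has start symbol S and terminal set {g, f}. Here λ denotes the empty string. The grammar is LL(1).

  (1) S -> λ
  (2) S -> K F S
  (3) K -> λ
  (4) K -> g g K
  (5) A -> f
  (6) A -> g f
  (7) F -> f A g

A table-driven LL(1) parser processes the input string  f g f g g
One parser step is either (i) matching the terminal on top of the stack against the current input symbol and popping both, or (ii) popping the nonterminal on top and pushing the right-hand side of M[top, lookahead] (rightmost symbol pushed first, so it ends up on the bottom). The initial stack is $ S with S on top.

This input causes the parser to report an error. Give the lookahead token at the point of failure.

$

      Stack        Input        Action
   1  $ S          f g f g g $  expand S -> K F S
   2  $ S F K      f g f g g $  expand K -> λ
   3  $ S F        f g f g g $  expand F -> f A g
   4  $ S g A f    f g f g g $  match f
   5  $ S g A      g f g g $    expand A -> g f
   6  $ S g f g    g f g g $    match g
   7  $ S g f      f g g $      match f
   8  $ S g        g g $        match g
   9  $ S          g $          expand S -> K F S
  10  $ S F K      g $          expand K -> g g K
  11  $ S F K g g  g $          match g
  12  $ S F K g    $            error: top is terminal g but lookahead is $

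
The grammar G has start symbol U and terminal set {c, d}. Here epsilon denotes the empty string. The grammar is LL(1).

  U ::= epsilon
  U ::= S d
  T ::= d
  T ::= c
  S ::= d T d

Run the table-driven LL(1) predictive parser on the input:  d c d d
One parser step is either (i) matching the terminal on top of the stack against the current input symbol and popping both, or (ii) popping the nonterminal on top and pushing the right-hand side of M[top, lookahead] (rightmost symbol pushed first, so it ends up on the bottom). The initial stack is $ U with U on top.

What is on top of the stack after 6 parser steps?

d

step 1: stack=$ U  input=d c d d $  — expand U ::= S d
step 2: stack=$ d S  input=d c d d $  — expand S ::= d T d
step 3: stack=$ d d T d  input=d c d d $  — match d
step 4: stack=$ d d T  input=c d d $  — expand T ::= c
step 5: stack=$ d d c  input=c d d $  — match c
step 6: stack=$ d d  input=d d $  — match d
Stack after step 6: $ d (top = d).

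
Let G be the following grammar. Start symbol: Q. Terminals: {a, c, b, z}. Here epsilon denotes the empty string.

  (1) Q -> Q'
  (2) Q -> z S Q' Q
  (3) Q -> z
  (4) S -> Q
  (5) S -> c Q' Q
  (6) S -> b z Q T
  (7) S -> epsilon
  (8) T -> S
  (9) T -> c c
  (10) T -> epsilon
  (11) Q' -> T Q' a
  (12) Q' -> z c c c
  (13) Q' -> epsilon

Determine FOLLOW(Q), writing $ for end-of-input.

FIRST(Q) = {epsilon, a, b, c, z}  (via Q')
FIRST(S) = {epsilon, a, b, c, z}  (via Q)
FIRST(T) = {epsilon, a, b, c, z}  (via S)
FIRST(Q') = {epsilon, a, b, c, z}  (via T Q' a)
FOLLOW(Q) includes $ since Q is the start symbol.
FOLLOW(Q): in Q->z S Q' Q, the suffix after Q is empty (adds nothing new); in S->Q, the suffix after Q is empty, so FOLLOW(Q) ⊇ FOLLOW(S) = {$, a, b, c, z}; in S->c Q' Q, the suffix after Q is empty, so FOLLOW(Q) ⊇ FOLLOW(S) = {$, a, b, c, z}; in S->b z Q T, Q is followed by T with FIRST {epsilon, a, b, c, z}; in S->b z Q T, the suffix after Q is nullable, so FOLLOW(Q) ⊇ FOLLOW(S) = {$, a, b, c, z}. Thus FOLLOW(Q) = {$, a, b, c, z}.
FOLLOW(S): in Q->z S Q' Q, S is followed by Q' Q with FIRST {epsilon, a, b, c, z}; in Q->z S Q' Q, the suffix after S is nullable, so FOLLOW(S) ⊇ FOLLOW(Q) = {$, a, b, c, z}; in T->S, the suffix after S is empty, so FOLLOW(S) ⊇ FOLLOW(T) = {$, a, b, c, z}. Thus FOLLOW(S) = {$, a, b, c, z}.
FOLLOW(T): in S->b z Q T, the suffix after T is empty, so FOLLOW(T) ⊇ FOLLOW(S) = {$, a, b, c, z}; in Q'->T Q' a, T is followed by Q' a with FIRST {a, b, c, z}. Thus FOLLOW(T) = {$, a, b, c, z}.
FOLLOW(Q'): in Q->Q', the suffix after Q' is empty, so FOLLOW(Q') ⊇ FOLLOW(Q) = {$, a, b, c, z}; in Q->z S Q' Q, Q' is followed by Q with FIRST {epsilon, a, b, c, z}; in Q->z S Q' Q, the suffix after Q' is nullable, so FOLLOW(Q') ⊇ FOLLOW(Q) = {$, a, b, c, z}; in S->c Q' Q, Q' is followed by Q with FIRST {epsilon, a, b, c, z}; in S->c Q' Q, the suffix after Q' is nullable, so FOLLOW(Q') ⊇ FOLLOW(S) = {$, a, b, c, z}; in Q'->T Q' a, Q' is followed by a with FIRST {a}. Thus FOLLOW(Q') = {$, a, b, c, z}.

{$, a, b, c, z}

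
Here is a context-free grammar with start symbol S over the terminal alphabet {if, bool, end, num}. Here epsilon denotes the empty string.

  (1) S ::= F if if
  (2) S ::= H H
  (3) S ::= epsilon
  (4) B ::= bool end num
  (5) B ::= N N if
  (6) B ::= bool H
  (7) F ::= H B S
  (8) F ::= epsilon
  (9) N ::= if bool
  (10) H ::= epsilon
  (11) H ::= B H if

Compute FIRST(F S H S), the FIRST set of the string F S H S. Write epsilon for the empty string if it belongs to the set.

FIRST(N) = {if}
FIRST(B) = {bool, if}  (via N N if)
FIRST(H) = {epsilon, bool, if}  (via B H if)
FIRST(F) = {epsilon, bool, if}  (via H B S)
FIRST(S) = {epsilon, bool, if}  (via F if if, H H)
FIRST(F S H S): take FIRST of each symbol in turn, carrying on past any symbol whose FIRST contains epsilon; result {epsilon, bool, if}.

{epsilon, bool, if}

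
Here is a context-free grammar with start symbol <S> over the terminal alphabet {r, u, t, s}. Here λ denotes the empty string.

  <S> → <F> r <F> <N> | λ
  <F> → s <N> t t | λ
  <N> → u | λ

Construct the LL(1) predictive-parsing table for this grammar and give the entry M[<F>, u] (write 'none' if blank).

<F> → λ

FIRST(<F>): from <F>→s <N> t t we get {s}; from <F>→λ we get {λ}. So FIRST(<F>) = {λ, s}.
FIRST(<N>): from <N>→u we get {u}; from <N>→λ we get {λ}. So FIRST(<N>) = {λ, u}.
FIRST(<S>): from <S>→<F> r <F> <N> we get {r, s}; from <S>→λ we get {λ}. So FIRST(<S>) = {λ, r, s}.
FOLLOW(<S>) includes $ since <S> is the start symbol.
FOLLOW(<S>): <S> appears on no right-hand side. Thus FOLLOW(<S>) = {$}.
FOLLOW(<F>): in <S>→<F> r <F> <N> (occurrence 1), <F> is followed by r <F> <N> with FIRST {r}; in <S>→<F> r <F> <N> (occurrence 2), <F> is followed by <N> with FIRST {λ, u}; in <S>→<F> r <F> <N> (occurrence 2), the suffix after <F> is nullable, so FOLLOW(<F>) ⊇ FOLLOW(<S>) = {$}. Thus FOLLOW(<F>) = {$, r, u}.
For <F> → s <N> t t: FIRST(s <N> t t) = {s}, so it goes in M[<F>, t] for t ∈ {s}.
For <F> → λ: FIRST(λ) = {λ}, so it goes in M[<F>, t] for t ∈ {}; since λ ∈ FIRST, also for every t ∈ FOLLOW(<F>) = {$, r, u}.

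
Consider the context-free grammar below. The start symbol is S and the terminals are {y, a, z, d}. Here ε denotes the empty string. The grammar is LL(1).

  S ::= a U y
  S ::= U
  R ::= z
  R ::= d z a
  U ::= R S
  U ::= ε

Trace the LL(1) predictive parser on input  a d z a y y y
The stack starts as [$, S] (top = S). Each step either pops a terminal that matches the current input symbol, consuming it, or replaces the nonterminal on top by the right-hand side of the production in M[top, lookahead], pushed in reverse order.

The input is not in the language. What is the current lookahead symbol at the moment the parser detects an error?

y

      Stack        Input            Action
   1  $ S          a d z a y y y $  expand S ::= a U y
   2  $ y U a      a d z a y y y $  match a
   3  $ y U        d z a y y y $    expand U ::= R S
   4  $ y S R      d z a y y y $    expand R ::= d z a
   5  $ y S a z d  d z a y y y $    match d
   6  $ y S a z    z a y y y $      match z
   7  $ y S a      a y y y $        match a
   8  $ y S        y y y $          expand S ::= U
   9  $ y U        y y y $          expand U ::= ε
  10  $ y          y y y $          match y
  11  $            y y $            error: stack empty but input remains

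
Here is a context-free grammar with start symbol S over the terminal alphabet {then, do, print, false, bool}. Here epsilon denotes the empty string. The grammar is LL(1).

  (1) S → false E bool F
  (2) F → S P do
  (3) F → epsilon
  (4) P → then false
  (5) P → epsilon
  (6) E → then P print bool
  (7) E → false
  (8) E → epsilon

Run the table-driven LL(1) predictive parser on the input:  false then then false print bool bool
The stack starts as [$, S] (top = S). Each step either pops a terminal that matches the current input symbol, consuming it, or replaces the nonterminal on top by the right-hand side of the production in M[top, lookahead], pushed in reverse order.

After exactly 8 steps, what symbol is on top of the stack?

     Stack                           Input                                    Action
  1  $ S                             false then then false print bool bool $  expand S → false E bool F
  2  $ F bool E false                false then then false print bool bool $  match false
  3  $ F bool E                      then then false print bool bool $        expand E → then P print bool
  4  $ F bool bool print P then      then then false print bool bool $        match then
  5  $ F bool bool print P           then false print bool bool $             expand P → then false
  6  $ F bool bool print false then  then false print bool bool $             match then
  7  $ F bool bool print false       false print bool bool $                  match false
  8  $ F bool bool print             print bool bool $                        match print
Stack after step 8: $ F bool bool (top = bool).

bool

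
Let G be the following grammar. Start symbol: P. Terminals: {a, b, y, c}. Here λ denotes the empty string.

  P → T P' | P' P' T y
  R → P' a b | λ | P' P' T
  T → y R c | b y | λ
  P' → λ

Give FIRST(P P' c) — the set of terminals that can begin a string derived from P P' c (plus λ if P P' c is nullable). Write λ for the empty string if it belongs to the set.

FIRST(T): from T→y R c we get {y}; from T→b y we get {b}; from T→λ we get {λ}. So FIRST(T) = {λ, b, y}.
FIRST(P'): from P'→λ we get {λ}. So FIRST(P') = {λ}.
FIRST(P): from P→T P' we get {λ, b, y}; from P→P' P' T y we get {b, y}. So FIRST(P) = {λ, b, y}.
FIRST(R): from R→P' a b we get {a}; from R→λ we get {λ}; from R→P' P' T we get {λ, b, y}. So FIRST(R) = {λ, a, b, y}.
FIRST(P P' c): take FIRST of each symbol in turn, carrying on past any symbol whose FIRST contains λ; result {b, c, y}.

{b, c, y}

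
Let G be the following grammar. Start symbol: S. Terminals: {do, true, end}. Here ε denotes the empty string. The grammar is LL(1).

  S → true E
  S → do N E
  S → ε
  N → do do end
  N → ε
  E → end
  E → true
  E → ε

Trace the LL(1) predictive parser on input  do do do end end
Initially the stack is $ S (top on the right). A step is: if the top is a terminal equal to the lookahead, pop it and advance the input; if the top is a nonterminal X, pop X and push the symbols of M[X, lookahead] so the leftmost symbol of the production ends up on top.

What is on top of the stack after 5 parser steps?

end

step 1: stack=$ S  input=do do do end end $  — expand S → do N E
step 2: stack=$ E N do  input=do do do end end $  — match do
step 3: stack=$ E N  input=do do end end $  — expand N → do do end
step 4: stack=$ E end do do  input=do do end end $  — match do
step 5: stack=$ E end do  input=do end end $  — match do
Stack after step 5: $ E end (top = end).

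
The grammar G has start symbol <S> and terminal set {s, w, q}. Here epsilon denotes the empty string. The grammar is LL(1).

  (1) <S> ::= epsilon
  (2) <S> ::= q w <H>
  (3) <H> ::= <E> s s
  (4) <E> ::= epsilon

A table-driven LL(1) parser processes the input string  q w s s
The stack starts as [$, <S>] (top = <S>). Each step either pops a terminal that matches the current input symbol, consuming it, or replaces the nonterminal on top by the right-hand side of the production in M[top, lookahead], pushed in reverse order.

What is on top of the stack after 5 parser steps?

s

     Stack      Input      Action
  1  $ <S>      q w s s $  expand <S> ::= q w <H>
  2  $ <H> w q  q w s s $  match q
  3  $ <H> w    w s s $    match w
  4  $ <H>      s s $      expand <H> ::= <E> s s
  5  $ s s <E>  s s $      expand <E> ::= epsilon
Stack after step 5: $ s s (top = s).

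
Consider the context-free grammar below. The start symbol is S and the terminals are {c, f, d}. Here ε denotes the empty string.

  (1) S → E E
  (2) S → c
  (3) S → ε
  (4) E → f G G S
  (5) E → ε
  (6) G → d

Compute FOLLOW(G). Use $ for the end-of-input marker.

{$, c, d, f}

FIRST(E): from E→f G G S we get {f}; from E→ε we get {ε}. So FIRST(E) = {ε, f}.
FIRST(G): from G→d we get {d}. So FIRST(G) = {d}.
FIRST(S): from S→E E we get {ε, f}; from S→c we get {c}; from S→ε we get {ε}. So FIRST(S) = {ε, c, f}.
FOLLOW(S) includes $ since S is the start symbol.
FOLLOW(S): in E→f G G S, the suffix after S is empty, so FOLLOW(S) ⊇ FOLLOW(E) = {$, f}. Thus FOLLOW(S) = {$, f}.
FOLLOW(E): in S→E E (occurrence 1), E is followed by E with FIRST {ε, f}; in S→E E (occurrence 1), the suffix after E is nullable, so FOLLOW(E) ⊇ FOLLOW(S) = {$, f}; in S→E E (occurrence 2), the suffix after E is empty, so FOLLOW(E) ⊇ FOLLOW(S) = {$, f}. Thus FOLLOW(E) = {$, f}.
FOLLOW(G): in E→f G G S (occurrence 1), G is followed by G S with FIRST {d}; in E→f G G S (occurrence 2), G is followed by S with FIRST {ε, c, f}; in E→f G G S (occurrence 2), the suffix after G is nullable, so FOLLOW(G) ⊇ FOLLOW(E) = {$, f}. Thus FOLLOW(G) = {$, c, d, f}.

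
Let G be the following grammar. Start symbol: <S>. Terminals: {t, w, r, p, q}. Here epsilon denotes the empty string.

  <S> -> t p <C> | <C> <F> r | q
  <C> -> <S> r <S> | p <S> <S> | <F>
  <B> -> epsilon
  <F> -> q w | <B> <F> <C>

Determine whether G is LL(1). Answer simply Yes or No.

No

FIRST(<S>) = {p, q, t}
FIRST(<C>) = {p, q, t}
FIRST(<B>) = {epsilon}
FIRST(<F>) = {q}
FOLLOW(<S>) = {$, p, q, r, t}
FOLLOW(<C>) = {$, p, q, r, t}
FOLLOW(<B>) = {q}
FOLLOW(<F>) = {$, p, q, r, t}
Cell M[<C>, p] receives both <C> -> <S> r <S> and <C> -> p <S> <S> — the grammar is not LL(1).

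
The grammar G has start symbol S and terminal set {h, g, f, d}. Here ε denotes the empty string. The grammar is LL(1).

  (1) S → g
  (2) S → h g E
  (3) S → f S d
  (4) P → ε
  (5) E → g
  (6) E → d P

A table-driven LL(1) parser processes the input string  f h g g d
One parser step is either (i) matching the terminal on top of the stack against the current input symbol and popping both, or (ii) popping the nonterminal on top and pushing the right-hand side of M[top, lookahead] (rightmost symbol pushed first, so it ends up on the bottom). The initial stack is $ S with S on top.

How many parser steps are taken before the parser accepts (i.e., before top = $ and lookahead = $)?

step 1: stack=$ S  input=f h g g d $  — expand S → f S d
step 2: stack=$ d S f  input=f h g g d $  — match f
step 3: stack=$ d S  input=h g g d $  — expand S → h g E
step 4: stack=$ d E g h  input=h g g d $  — match h
step 5: stack=$ d E g  input=g g d $  — match g
step 6: stack=$ d E  input=g d $  — expand E → g
step 7: stack=$ d g  input=g d $  — match g
step 8: stack=$ d  input=d $  — match d
Accept reached after 8 steps.

8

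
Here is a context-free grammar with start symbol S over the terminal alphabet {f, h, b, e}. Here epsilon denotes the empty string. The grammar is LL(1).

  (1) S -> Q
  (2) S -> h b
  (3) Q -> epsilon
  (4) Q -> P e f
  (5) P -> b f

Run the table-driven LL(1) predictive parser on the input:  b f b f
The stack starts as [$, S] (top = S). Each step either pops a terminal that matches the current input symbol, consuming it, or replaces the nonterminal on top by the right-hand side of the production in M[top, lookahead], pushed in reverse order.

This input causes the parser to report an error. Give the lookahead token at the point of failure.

b

     Stack      Input      Action
  1  $ S        b f b f $  expand S -> Q
  2  $ Q        b f b f $  expand Q -> P e f
  3  $ f e P    b f b f $  expand P -> b f
  4  $ f e f b  b f b f $  match b
  5  $ f e f    f b f $    match f
  6  $ f e      b f $      error: top is terminal e but lookahead is b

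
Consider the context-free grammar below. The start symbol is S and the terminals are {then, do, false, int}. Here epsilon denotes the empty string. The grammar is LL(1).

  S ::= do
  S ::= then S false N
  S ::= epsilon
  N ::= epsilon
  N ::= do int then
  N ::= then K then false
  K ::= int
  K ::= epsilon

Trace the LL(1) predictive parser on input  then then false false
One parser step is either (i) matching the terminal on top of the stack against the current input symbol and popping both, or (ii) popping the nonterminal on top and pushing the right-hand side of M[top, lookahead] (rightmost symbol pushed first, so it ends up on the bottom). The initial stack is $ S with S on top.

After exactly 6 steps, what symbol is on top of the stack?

N

     Stack                     Input                    Action
  1  $ S                       then then false false $  expand S ::= then S false N
  2  $ N false S then          then then false false $  match then
  3  $ N false S               then false false $       expand S ::= then S false N
  4  $ N false N false S then  then false false $       match then
  5  $ N false N false S       false false $            expand S ::= epsilon
  6  $ N false N false         false false $            match false
Stack after step 6: $ N false N (top = N).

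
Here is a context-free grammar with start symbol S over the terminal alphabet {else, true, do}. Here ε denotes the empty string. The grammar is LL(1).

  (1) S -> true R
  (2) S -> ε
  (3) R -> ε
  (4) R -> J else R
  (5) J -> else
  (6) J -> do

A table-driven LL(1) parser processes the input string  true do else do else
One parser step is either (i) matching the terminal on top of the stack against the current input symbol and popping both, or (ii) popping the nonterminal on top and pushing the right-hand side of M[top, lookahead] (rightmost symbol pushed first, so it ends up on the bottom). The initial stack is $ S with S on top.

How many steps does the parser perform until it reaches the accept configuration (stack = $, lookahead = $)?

      Stack        Input                   Action
   1  $ S          true do else do else $  expand S -> true R
   2  $ R true     true do else do else $  match true
   3  $ R          do else do else $       expand R -> J else R
   4  $ R else J   do else do else $       expand J -> do
   5  $ R else do  do else do else $       match do
   6  $ R else     else do else $          match else
   7  $ R          do else $               expand R -> J else R
   8  $ R else J   do else $               expand J -> do
   9  $ R else do  do else $               match do
  10  $ R else     else $                  match else
  11  $ R          $                       expand R -> ε
Accept reached after 11 steps.

11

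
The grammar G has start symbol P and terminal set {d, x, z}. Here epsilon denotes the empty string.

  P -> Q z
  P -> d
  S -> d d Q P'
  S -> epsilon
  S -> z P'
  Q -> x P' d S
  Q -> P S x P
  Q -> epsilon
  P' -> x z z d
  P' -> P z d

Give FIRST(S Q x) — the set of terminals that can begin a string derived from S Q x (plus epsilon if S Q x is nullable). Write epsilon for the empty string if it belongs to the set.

{d, x, z}

FIRST(S) = {epsilon, d, z}
FIRST(P) = {d, x, z}  (via Q z)
FIRST(Q) = {epsilon, d, x, z}  (via P S x P)
FIRST(P') = {d, x, z}  (via P z d)
FIRST(S Q x): take FIRST of each symbol in turn, carrying on past any symbol whose FIRST contains epsilon; result {d, x, z}.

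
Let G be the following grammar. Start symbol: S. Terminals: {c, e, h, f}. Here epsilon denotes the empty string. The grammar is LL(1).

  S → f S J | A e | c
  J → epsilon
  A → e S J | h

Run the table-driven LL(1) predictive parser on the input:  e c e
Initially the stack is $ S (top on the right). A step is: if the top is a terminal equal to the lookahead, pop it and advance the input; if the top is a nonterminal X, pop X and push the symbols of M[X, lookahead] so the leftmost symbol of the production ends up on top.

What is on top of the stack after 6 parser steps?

step 1: stack=$ S  input=e c e $  — expand S → A e
step 2: stack=$ e A  input=e c e $  — expand A → e S J
step 3: stack=$ e J S e  input=e c e $  — match e
step 4: stack=$ e J S  input=c e $  — expand S → c
step 5: stack=$ e J c  input=c e $  — match c
step 6: stack=$ e J  input=e $  — expand J → epsilon
Stack after step 6: $ e (top = e).

e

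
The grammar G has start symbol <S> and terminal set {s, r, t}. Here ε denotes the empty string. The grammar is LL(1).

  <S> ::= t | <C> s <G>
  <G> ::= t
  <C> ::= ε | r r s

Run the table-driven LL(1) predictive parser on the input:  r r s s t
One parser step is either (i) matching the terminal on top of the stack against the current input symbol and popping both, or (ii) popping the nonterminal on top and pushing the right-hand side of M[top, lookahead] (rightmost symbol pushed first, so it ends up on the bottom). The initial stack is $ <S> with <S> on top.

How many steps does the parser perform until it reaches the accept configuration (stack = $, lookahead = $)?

     Stack          Input        Action
  1  $ <S>          r r s s t $  expand <S> ::= <C> s <G>
  2  $ <G> s <C>    r r s s t $  expand <C> ::= r r s
  3  $ <G> s s r r  r r s s t $  match r
  4  $ <G> s s r    r s s t $    match r
  5  $ <G> s s      s s t $      match s
  6  $ <G> s        s t $        match s
  7  $ <G>          t $          expand <G> ::= t
  8  $ t            t $          match t
Accept reached after 8 steps.

8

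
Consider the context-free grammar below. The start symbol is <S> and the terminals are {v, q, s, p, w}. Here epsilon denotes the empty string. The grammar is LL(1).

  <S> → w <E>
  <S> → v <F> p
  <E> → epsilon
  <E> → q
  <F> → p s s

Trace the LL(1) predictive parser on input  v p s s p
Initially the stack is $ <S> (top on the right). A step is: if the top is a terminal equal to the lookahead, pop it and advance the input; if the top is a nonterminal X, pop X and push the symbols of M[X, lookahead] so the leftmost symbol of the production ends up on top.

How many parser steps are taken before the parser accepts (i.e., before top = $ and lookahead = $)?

7

step 1: stack=$ <S>  input=v p s s p $  — expand <S> → v <F> p
step 2: stack=$ p <F> v  input=v p s s p $  — match v
step 3: stack=$ p <F>  input=p s s p $  — expand <F> → p s s
step 4: stack=$ p s s p  input=p s s p $  — match p
step 5: stack=$ p s s  input=s s p $  — match s
step 6: stack=$ p s  input=s p $  — match s
step 7: stack=$ p  input=p $  — match p
Accept reached after 7 steps.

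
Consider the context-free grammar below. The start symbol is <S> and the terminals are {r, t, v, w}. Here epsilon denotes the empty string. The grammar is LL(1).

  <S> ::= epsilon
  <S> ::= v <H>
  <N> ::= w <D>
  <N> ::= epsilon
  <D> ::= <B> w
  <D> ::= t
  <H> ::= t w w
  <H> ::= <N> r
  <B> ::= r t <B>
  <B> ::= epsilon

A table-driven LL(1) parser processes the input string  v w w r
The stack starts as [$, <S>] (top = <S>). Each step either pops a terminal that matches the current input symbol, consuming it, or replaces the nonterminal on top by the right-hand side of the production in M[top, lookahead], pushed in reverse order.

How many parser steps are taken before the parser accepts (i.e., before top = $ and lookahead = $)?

9

     Stack      Input      Action
  1  $ <S>      v w w r $  expand <S> ::= v <H>
  2  $ <H> v    v w w r $  match v
  3  $ <H>      w w r $    expand <H> ::= <N> r
  4  $ r <N>    w w r $    expand <N> ::= w <D>
  5  $ r <D> w  w w r $    match w
  6  $ r <D>    w r $      expand <D> ::= <B> w
  7  $ r w <B>  w r $      expand <B> ::= epsilon
  8  $ r w      w r $      match w
  9  $ r        r $        match r
Accept reached after 9 steps.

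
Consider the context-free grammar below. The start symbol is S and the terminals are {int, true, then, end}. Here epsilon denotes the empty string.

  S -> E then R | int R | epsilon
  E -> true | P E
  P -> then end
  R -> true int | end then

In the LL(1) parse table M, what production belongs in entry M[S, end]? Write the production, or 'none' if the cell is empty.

FIRST(P) = {then}
FIRST(R) = {end, true}
FIRST(E) = {then, true}  (via P E)
FIRST(S) = {epsilon, int, then, true}  (via E then R)
FOLLOW(S) includes $ since S is the start symbol.
FOLLOW(S): S appears on no right-hand side. Thus FOLLOW(S) = {$}.
For S -> E then R: FIRST(E then R) = {then, true}, so it goes in M[S, t] for t ∈ {then, true}.
For S -> int R: FIRST(int R) = {int}, so it goes in M[S, t] for t ∈ {int}.
For S -> epsilon: FIRST(epsilon) = {epsilon}, so it goes in M[S, t] for t ∈ {}; since epsilon ∈ FIRST, also for every t ∈ FOLLOW(S) = {$}.
None of these place a production in M[S, end].

none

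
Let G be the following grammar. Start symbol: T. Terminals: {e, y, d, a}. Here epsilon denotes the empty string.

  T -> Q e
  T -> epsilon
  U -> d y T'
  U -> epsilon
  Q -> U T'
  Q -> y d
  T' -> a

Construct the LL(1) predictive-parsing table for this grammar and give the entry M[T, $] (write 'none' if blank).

T -> epsilon

FIRST(U): from U->d y T' we get {d}; from U->epsilon we get {epsilon}. So FIRST(U) = {epsilon, d}.
FIRST(T'): from T'->a we get {a}. So FIRST(T') = {a}.
FIRST(Q): from Q->U T' we get {a, d}; from Q->y d we get {y}. So FIRST(Q) = {a, d, y}.
FIRST(T): from T->Q e we get {a, d, y}; from T->epsilon we get {epsilon}. So FIRST(T) = {epsilon, a, d, y}.
FOLLOW(T) includes $ since T is the start symbol.
FOLLOW(T): T appears on no right-hand side. Thus FOLLOW(T) = {$}.
For T -> Q e: FIRST(Q e) = {a, d, y}, so it goes in M[T, t] for t ∈ {a, d, y}.
For T -> epsilon: FIRST(epsilon) = {epsilon}, so it goes in M[T, t] for t ∈ {}; since epsilon ∈ FIRST, also for every t ∈ FOLLOW(T) = {$}.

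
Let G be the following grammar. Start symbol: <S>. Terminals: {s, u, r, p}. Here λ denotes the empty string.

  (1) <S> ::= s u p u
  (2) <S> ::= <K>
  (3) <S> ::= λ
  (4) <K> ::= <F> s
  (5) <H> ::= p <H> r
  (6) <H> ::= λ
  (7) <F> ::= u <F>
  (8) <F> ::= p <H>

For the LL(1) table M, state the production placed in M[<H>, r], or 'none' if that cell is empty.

<H> ::= λ

FIRST(<H>): from <H>::=p <H> r we get {p}; from <H>::=λ we get {λ}. So FIRST(<H>) = {λ, p}.
FIRST(<F>): from <F>::=u <F> we get {u}; from <F>::=p <H> we get {p}. So FIRST(<F>) = {p, u}.
FIRST(<K>): from <K>::=<F> s we get {p, u}. So FIRST(<K>) = {p, u}.
FIRST(<S>): from <S>::=s u p u we get {s}; from <S>::=<K> we get {p, u}; from <S>::=λ we get {λ}. So FIRST(<S>) = {λ, p, s, u}.
FOLLOW(<S>) includes $ since <S> is the start symbol.
FOLLOW(<F>): in <K>::=<F> s, <F> is followed by s with FIRST {s}; in <F>::=u <F>, the suffix after <F> is empty (adds nothing new). Thus FOLLOW(<F>) = {s}.
FOLLOW(<H>): in <H>::=p <H> r, <H> is followed by r with FIRST {r}; in <F>::=p <H>, the suffix after <H> is empty, so FOLLOW(<H>) ⊇ FOLLOW(<F>) = {s}. Thus FOLLOW(<H>) = {r, s}.
For <H> ::= p <H> r: FIRST(p <H> r) = {p}, so it goes in M[<H>, t] for t ∈ {p}.
For <H> ::= λ: FIRST(λ) = {λ}, so it goes in M[<H>, t] for t ∈ {}; since λ ∈ FIRST, also for every t ∈ FOLLOW(<H>) = {r, s}.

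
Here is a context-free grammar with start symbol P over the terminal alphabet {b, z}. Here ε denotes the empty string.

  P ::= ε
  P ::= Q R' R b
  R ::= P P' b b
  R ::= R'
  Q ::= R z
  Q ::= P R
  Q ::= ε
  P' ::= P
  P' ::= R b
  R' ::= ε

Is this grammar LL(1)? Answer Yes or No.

FIRST(P) = {ε, b, z}
FIRST(R) = {ε, b, z}
FIRST(Q) = {ε, b, z}
FIRST(P') = {ε, b, z}
FIRST(R') = {ε}
FOLLOW(P) = {$, b, z}
FOLLOW(R) = {b, z}
FOLLOW(Q) = {b, z}
FOLLOW(P') = {b}
FOLLOW(R') = {b, z}
Cell M[P, b] receives both P ::= ε and P ::= Q R' R b — the grammar is not LL(1).

No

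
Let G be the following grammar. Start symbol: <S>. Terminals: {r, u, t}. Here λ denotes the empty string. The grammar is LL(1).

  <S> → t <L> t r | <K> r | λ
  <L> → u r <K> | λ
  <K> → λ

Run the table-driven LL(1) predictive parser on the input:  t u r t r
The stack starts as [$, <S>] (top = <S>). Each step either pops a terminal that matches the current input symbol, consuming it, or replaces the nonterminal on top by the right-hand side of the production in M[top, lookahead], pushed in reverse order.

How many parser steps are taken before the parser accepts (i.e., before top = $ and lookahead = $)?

8

     Stack          Input        Action
  1  $ <S>          t u r t r $  expand <S> → t <L> t r
  2  $ r t <L> t    t u r t r $  match t
  3  $ r t <L>      u r t r $    expand <L> → u r <K>
  4  $ r t <K> r u  u r t r $    match u
  5  $ r t <K> r    r t r $      match r
  6  $ r t <K>      t r $        expand <K> → λ
  7  $ r t          t r $        match t
  8  $ r            r $          match r
Accept reached after 8 steps.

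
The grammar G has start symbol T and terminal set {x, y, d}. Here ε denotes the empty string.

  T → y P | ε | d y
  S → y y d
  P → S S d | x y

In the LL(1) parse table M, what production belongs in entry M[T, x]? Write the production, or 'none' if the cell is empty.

none

FIRST(T): from T→y P we get {y}; from T→ε we get {ε}; from T→d y we get {d}. So FIRST(T) = {ε, d, y}.
FIRST(S): from S→y y d we get {y}. So FIRST(S) = {y}.
FIRST(P): from P→S S d we get {y}; from P→x y we get {x}. So FIRST(P) = {x, y}.
FOLLOW(T) includes $ since T is the start symbol.
FOLLOW(T): T appears on no right-hand side. Thus FOLLOW(T) = {$}.
For T → y P: FIRST(y P) = {y}, so it goes in M[T, t] for t ∈ {y}.
For T → ε: FIRST(ε) = {ε}, so it goes in M[T, t] for t ∈ {}; since ε ∈ FIRST, also for every t ∈ FOLLOW(T) = {$}.
For T → d y: FIRST(d y) = {d}, so it goes in M[T, t] for t ∈ {d}.
None of these place a production in M[T, x].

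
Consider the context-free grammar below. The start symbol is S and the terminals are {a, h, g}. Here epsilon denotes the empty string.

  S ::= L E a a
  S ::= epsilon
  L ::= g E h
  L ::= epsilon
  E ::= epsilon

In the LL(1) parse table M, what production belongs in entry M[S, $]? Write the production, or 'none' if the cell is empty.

FIRST(L): from L::=g E h we get {g}; from L::=epsilon we get {epsilon}. So FIRST(L) = {epsilon, g}.
FIRST(E): from E::=epsilon we get {epsilon}. So FIRST(E) = {epsilon}.
FIRST(S): from S::=L E a a we get {a, g}; from S::=epsilon we get {epsilon}. So FIRST(S) = {epsilon, a, g}.
FOLLOW(S) includes $ since S is the start symbol.
FOLLOW(S): S appears on no right-hand side. Thus FOLLOW(S) = {$}.
For S ::= L E a a: FIRST(L E a a) = {a, g}, so it goes in M[S, t] for t ∈ {a, g}.
For S ::= epsilon: FIRST(epsilon) = {epsilon}, so it goes in M[S, t] for t ∈ {}; since epsilon ∈ FIRST, also for every t ∈ FOLLOW(S) = {$}.

S ::= epsilon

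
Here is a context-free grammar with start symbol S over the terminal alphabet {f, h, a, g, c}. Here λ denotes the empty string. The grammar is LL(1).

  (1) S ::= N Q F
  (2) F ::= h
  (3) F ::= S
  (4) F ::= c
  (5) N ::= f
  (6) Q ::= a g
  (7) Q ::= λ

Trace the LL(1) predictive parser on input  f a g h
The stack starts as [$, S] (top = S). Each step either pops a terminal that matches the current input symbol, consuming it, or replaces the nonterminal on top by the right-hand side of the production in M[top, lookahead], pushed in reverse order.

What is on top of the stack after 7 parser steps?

h

step 1: stack=$ S  input=f a g h $  — expand S ::= N Q F
step 2: stack=$ F Q N  input=f a g h $  — expand N ::= f
step 3: stack=$ F Q f  input=f a g h $  — match f
step 4: stack=$ F Q  input=a g h $  — expand Q ::= a g
step 5: stack=$ F g a  input=a g h $  — match a
step 6: stack=$ F g  input=g h $  — match g
step 7: stack=$ F  input=h $  — expand F ::= h
Stack after step 7: $ h (top = h).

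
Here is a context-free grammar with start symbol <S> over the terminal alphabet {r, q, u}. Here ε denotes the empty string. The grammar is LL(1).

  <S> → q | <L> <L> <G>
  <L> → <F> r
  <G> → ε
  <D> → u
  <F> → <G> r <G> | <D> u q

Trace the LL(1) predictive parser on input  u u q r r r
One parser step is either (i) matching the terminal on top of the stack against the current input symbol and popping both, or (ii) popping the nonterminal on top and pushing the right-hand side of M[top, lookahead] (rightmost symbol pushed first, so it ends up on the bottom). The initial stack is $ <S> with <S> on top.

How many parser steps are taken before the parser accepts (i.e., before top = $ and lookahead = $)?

      Stack                Input          Action
   1  $ <S>                u u q r r r $  expand <S> → <L> <L> <G>
   2  $ <G> <L> <L>        u u q r r r $  expand <L> → <F> r
   3  $ <G> <L> r <F>      u u q r r r $  expand <F> → <D> u q
   4  $ <G> <L> r q u <D>  u u q r r r $  expand <D> → u
   5  $ <G> <L> r q u u    u u q r r r $  match u
   6  $ <G> <L> r q u      u q r r r $    match u
   7  $ <G> <L> r q        q r r r $      match q
   8  $ <G> <L> r          r r r $        match r
   9  $ <G> <L>            r r $          expand <L> → <F> r
  10  $ <G> r <F>          r r $          expand <F> → <G> r <G>
  11  $ <G> r <G> r <G>    r r $          expand <G> → ε
  12  $ <G> r <G> r        r r $          match r
  13  $ <G> r <G>          r $            expand <G> → ε
  14  $ <G> r              r $            match r
  15  $ <G>                $              expand <G> → ε
Accept reached after 15 steps.

15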